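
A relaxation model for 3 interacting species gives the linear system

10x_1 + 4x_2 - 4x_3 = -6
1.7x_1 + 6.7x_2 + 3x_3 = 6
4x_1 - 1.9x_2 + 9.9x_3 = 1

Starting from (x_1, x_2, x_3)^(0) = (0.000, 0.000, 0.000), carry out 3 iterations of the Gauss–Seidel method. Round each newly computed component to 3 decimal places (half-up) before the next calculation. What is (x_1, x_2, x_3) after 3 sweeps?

(-0.706, 0.811, 0.542)

Iteration 1:
  x_1 = (-6 - (4)·0.000 - (-4)·0.000) / (10) = -0.600
  x_2 = (6 - (1.7)·-0.600 - (3)·0.000) / (6.7) = 1.048
  x_3 = (1 - (4)·-0.600 - (-1.9)·1.048) / (9.9) = 0.545
Iteration 2:
  x_1 = (-6 - (4)·1.048 - (-4)·0.545) / (10) = -0.801
  x_2 = (6 - (1.7)·-0.801 - (3)·0.545) / (6.7) = 0.855
  x_3 = (1 - (4)·-0.801 - (-1.9)·0.855) / (9.9) = 0.589
Iteration 3:
  x_1 = (-6 - (4)·0.855 - (-4)·0.589) / (10) = -0.706
  x_2 = (6 - (1.7)·-0.706 - (3)·0.589) / (6.7) = 0.811
  x_3 = (1 - (4)·-0.706 - (-1.9)·0.811) / (9.9) = 0.542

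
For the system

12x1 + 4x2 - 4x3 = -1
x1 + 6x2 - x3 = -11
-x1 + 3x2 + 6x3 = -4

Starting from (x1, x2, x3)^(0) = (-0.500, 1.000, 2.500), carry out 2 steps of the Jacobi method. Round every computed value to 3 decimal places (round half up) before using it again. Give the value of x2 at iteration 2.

-2.111

Iteration 1:
  x1 = (-1 - (4)·1.000 - (-4)·2.500) / (12) = 0.417
  x2 = (-11 - (1)·-0.500 - (-1)·2.500) / (6) = -1.333
  x3 = (-4 - (-1)·-0.500 - (3)·1.000) / (6) = -1.250
Iteration 2:
  x1 = (-1 - (4)·-1.333 - (-4)·-1.250) / (12) = -0.056
  x2 = (-11 - (1)·0.417 - (-1)·-1.250) / (6) = -2.111
  x3 = (-4 - (-1)·0.417 - (3)·-1.333) / (6) = 0.069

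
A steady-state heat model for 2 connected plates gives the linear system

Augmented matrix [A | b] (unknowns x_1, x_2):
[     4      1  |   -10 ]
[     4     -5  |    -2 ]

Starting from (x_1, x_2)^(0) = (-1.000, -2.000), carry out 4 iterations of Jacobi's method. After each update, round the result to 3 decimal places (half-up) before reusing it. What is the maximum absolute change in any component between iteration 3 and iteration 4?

Iteration 1:
  x_1 = (-10 - (1)·-2.000) / (4) = -2.000
  x_2 = (-2 - (4)·-1.000) / (-5) = -0.400
Iteration 2:
  x_1 = (-10 - (1)·-0.400) / (4) = -2.400
  x_2 = (-2 - (4)·-2.000) / (-5) = -1.200
Iteration 3:
  x_1 = (-10 - (1)·-1.200) / (4) = -2.200
  x_2 = (-2 - (4)·-2.400) / (-5) = -1.520
Iteration 4:
  x_1 = (-10 - (1)·-1.520) / (4) = -2.120
  x_2 = (-2 - (4)·-2.200) / (-5) = -1.360
Change: (0.080, 0.160) → max |·| = 0.160

0.160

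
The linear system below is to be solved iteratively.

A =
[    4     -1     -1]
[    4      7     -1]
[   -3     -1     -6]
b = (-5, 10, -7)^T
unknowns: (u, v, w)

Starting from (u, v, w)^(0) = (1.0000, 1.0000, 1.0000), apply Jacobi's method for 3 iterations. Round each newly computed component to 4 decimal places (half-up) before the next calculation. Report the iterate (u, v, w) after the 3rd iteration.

(-0.4241, 2.1250, 1.2827)

Iteration 1:
  u = (-5 - (-1)·1.0000 - (-1)·1.0000) / (4) = -0.7500
  v = (10 - (4)·1.0000 - (-1)·1.0000) / (7) = 1.0000
  w = (-7 - (-3)·1.0000 - (-1)·1.0000) / (-6) = 0.5000
Iteration 2:
  u = (-5 - (-1)·1.0000 - (-1)·0.5000) / (4) = -0.8750
  v = (10 - (4)·-0.7500 - (-1)·0.5000) / (7) = 1.9286
  w = (-7 - (-3)·-0.7500 - (-1)·1.0000) / (-6) = 1.3750
Iteration 3:
  u = (-5 - (-1)·1.9286 - (-1)·1.3750) / (4) = -0.4241
  v = (10 - (4)·-0.8750 - (-1)·1.3750) / (7) = 2.1250
  w = (-7 - (-3)·-0.8750 - (-1)·1.9286) / (-6) = 1.2827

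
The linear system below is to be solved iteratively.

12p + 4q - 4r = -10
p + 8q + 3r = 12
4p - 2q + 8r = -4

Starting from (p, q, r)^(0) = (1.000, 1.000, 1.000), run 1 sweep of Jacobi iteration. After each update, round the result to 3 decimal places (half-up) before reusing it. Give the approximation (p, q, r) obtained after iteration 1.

(-0.833, 1.000, -0.750)

Iteration 1:
  p = (-10 - (4)·1.000 - (-4)·1.000) / (12) = -0.833
  q = (12 - (1)·1.000 - (3)·1.000) / (8) = 1.000
  r = (-4 - (4)·1.000 - (-2)·1.000) / (8) = -0.750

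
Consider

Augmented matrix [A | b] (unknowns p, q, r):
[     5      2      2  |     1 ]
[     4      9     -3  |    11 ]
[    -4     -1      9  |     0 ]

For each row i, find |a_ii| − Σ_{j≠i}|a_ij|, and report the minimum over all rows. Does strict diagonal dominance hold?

row 1: |5| − (2+2) = 1
row 2: |9| − (4+3) = 2
row 3: |9| − (4+1) = 4
minimum over rows = 1 → strictly diagonally dominant (convergence guaranteed)

1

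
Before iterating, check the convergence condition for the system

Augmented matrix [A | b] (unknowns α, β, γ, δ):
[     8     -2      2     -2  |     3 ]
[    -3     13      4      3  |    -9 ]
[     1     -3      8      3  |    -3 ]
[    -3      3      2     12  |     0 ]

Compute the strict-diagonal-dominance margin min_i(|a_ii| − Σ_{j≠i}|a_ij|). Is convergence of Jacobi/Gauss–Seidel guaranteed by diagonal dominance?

1

row 1: |8| − (2+2+2) = 2
row 2: |13| − (3+4+3) = 3
row 3: |8| − (1+3+3) = 1
row 4: |12| − (3+3+2) = 4
minimum over rows = 1 → strictly diagonally dominant (convergence guaranteed)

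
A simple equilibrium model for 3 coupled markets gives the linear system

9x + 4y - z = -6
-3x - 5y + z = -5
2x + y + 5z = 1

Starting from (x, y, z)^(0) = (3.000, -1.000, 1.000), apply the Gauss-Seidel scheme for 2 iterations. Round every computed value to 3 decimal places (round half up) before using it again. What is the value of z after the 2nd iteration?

Iteration 1:
  x = (-6 - (4)·-1.000 - (-1)·1.000) / (9) = -0.111
  y = (-5 - (-3)·-0.111 - (1)·1.000) / (-5) = 1.267
  z = (1 - (2)·-0.111 - (1)·1.267) / (5) = -0.009
Iteration 2:
  x = (-6 - (4)·1.267 - (-1)·-0.009) / (9) = -1.231
  y = (-5 - (-3)·-1.231 - (1)·-0.009) / (-5) = 1.737
  z = (1 - (2)·-1.231 - (1)·1.737) / (5) = 0.345

0.345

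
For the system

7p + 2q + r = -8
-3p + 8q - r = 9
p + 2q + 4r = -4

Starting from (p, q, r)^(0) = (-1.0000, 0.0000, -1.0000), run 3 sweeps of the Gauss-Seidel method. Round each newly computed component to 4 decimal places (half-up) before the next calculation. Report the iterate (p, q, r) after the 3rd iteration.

Iteration 1:
  p = (-8 - (2)·0.0000 - (1)·-1.0000) / (7) = -1.0000
  q = (9 - (-3)·-1.0000 - (-1)·-1.0000) / (8) = 0.6250
  r = (-4 - (1)·-1.0000 - (2)·0.6250) / (4) = -1.0625
Iteration 2:
  p = (-8 - (2)·0.6250 - (1)·-1.0625) / (7) = -1.1696
  q = (9 - (-3)·-1.1696 - (-1)·-1.0625) / (8) = 0.5536
  r = (-4 - (1)·-1.1696 - (2)·0.5536) / (4) = -0.9844
Iteration 3:
  p = (-8 - (2)·0.5536 - (1)·-0.9844) / (7) = -1.1604
  q = (9 - (-3)·-1.1604 - (-1)·-0.9844) / (8) = 0.5668
  r = (-4 - (1)·-1.1604 - (2)·0.5668) / (4) = -0.9933

(-1.1604, 0.5668, -0.9933)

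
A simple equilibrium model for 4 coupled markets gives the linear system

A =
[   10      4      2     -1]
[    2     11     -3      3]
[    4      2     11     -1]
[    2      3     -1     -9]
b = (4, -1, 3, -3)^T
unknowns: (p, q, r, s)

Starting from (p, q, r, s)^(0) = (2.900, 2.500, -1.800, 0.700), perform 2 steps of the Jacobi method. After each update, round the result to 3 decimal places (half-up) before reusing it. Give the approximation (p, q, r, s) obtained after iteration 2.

(1.356, -0.928, 0.754, -0.007)

Iteration 1:
  p = (4 - (4)·2.500 - (2)·-1.800 - (-1)·0.700) / (10) = -0.170
  q = (-1 - (2)·2.900 - (-3)·-1.800 - (3)·0.700) / (11) = -1.300
  r = (3 - (4)·2.900 - (2)·2.500 - (-1)·0.700) / (11) = -1.173
  s = (-3 - (2)·2.900 - (3)·2.500 - (-1)·-1.800) / (-9) = 2.011
Iteration 2:
  p = (4 - (4)·-1.300 - (2)·-1.173 - (-1)·2.011) / (10) = 1.356
  q = (-1 - (2)·-0.170 - (-3)·-1.173 - (3)·2.011) / (11) = -0.928
  r = (3 - (4)·-0.170 - (2)·-1.300 - (-1)·2.011) / (11) = 0.754
  s = (-3 - (2)·-0.170 - (3)·-1.300 - (-1)·-1.173) / (-9) = -0.007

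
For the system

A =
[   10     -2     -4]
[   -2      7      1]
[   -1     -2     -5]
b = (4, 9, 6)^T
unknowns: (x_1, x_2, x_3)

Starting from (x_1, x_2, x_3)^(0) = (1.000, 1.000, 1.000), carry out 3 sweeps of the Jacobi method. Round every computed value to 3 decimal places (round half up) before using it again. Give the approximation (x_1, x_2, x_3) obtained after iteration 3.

(-0.023, 1.558, -1.925)

Iteration 1:
  x_1 = (4 - (-2)·1.000 - (-4)·1.000) / (10) = 1.000
  x_2 = (9 - (-2)·1.000 - (1)·1.000) / (7) = 1.429
  x_3 = (6 - (-1)·1.000 - (-2)·1.000) / (-5) = -1.800
Iteration 2:
  x_1 = (4 - (-2)·1.429 - (-4)·-1.800) / (10) = -0.034
  x_2 = (9 - (-2)·1.000 - (1)·-1.800) / (7) = 1.829
  x_3 = (6 - (-1)·1.000 - (-2)·1.429) / (-5) = -1.972
Iteration 3:
  x_1 = (4 - (-2)·1.829 - (-4)·-1.972) / (10) = -0.023
  x_2 = (9 - (-2)·-0.034 - (1)·-1.972) / (7) = 1.558
  x_3 = (6 - (-1)·-0.034 - (-2)·1.829) / (-5) = -1.925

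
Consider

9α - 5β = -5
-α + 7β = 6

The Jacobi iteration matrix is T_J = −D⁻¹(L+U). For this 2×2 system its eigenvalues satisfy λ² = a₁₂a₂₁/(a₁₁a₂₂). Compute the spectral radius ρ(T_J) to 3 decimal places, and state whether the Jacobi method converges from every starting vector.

0.282

a₁₂a₂₁/(a₁₁a₂₂) = (-5)·(-1) / ((9)·(7)) = 0.079365
ρ = √|0.079365| = √0.079365 = 0.282
ρ < 1, so Jacobi converges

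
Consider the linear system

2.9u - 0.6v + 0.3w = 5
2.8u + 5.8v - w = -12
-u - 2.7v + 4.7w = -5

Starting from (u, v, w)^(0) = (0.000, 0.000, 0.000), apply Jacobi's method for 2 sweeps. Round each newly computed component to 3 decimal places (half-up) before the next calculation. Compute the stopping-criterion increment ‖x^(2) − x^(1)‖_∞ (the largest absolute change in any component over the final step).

Iteration 1:
  u = (5 - (-0.6)·0.000 - (0.3)·0.000) / (2.9) = 1.724
  v = (-12 - (2.8)·0.000 - (-1)·0.000) / (5.8) = -2.069
  w = (-5 - (-1)·0.000 - (-2.7)·0.000) / (4.7) = -1.064
Iteration 2:
  u = (5 - (-0.6)·-2.069 - (0.3)·-1.064) / (2.9) = 1.406
  v = (-12 - (2.8)·1.724 - (-1)·-1.064) / (5.8) = -3.085
  w = (-5 - (-1)·1.724 - (-2.7)·-2.069) / (4.7) = -1.886
Change: (-0.318, -1.016, -0.822) → max |·| = 1.016

1.016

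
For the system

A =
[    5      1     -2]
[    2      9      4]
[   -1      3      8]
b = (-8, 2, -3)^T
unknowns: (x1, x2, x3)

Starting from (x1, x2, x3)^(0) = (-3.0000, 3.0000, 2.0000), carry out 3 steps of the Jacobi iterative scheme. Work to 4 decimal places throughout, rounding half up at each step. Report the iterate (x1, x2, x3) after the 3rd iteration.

Iteration 1:
  x1 = (-8 - (1)·3.0000 - (-2)·2.0000) / (5) = -1.4000
  x2 = (2 - (2)·-3.0000 - (4)·2.0000) / (9) = 0.0000
  x3 = (-3 - (-1)·-3.0000 - (3)·3.0000) / (8) = -1.8750
Iteration 2:
  x1 = (-8 - (1)·0.0000 - (-2)·-1.8750) / (5) = -2.3500
  x2 = (2 - (2)·-1.4000 - (4)·-1.8750) / (9) = 1.3667
  x3 = (-3 - (-1)·-1.4000 - (3)·0.0000) / (8) = -0.5500
Iteration 3:
  x1 = (-8 - (1)·1.3667 - (-2)·-0.5500) / (5) = -2.0933
  x2 = (2 - (2)·-2.3500 - (4)·-0.5500) / (9) = 0.9889
  x3 = (-3 - (-1)·-2.3500 - (3)·1.3667) / (8) = -1.1813

(-2.0933, 0.9889, -1.1813)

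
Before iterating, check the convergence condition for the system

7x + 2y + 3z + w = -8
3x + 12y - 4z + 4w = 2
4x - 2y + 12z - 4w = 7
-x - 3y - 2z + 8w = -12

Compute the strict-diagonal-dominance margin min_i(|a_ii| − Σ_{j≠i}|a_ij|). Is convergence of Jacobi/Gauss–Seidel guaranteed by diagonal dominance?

1

row 1: |7| − (2+3+1) = 1
row 2: |12| − (3+4+4) = 1
row 3: |12| − (4+2+4) = 2
row 4: |8| − (1+3+2) = 2
minimum over rows = 1 → strictly diagonally dominant (convergence guaranteed)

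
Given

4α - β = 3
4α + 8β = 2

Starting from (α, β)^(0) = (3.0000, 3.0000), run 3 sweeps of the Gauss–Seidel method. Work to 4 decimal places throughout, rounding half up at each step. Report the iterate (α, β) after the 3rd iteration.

(0.7344, -0.1172)

Iteration 1:
  α = (3 - (-1)·3.0000) / (4) = 1.5000
  β = (2 - (4)·1.5000) / (8) = -0.5000
Iteration 2:
  α = (3 - (-1)·-0.5000) / (4) = 0.6250
  β = (2 - (4)·0.6250) / (8) = -0.0625
Iteration 3:
  α = (3 - (-1)·-0.0625) / (4) = 0.7344
  β = (2 - (4)·0.7344) / (8) = -0.1172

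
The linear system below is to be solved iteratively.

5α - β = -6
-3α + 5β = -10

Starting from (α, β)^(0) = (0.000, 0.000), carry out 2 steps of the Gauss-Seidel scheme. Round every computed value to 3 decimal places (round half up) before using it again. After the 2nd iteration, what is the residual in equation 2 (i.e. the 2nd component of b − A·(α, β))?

-0.002

Iteration 1:
  α = (-6 - (-1)·0.000) / (5) = -1.200
  β = (-10 - (-3)·-1.200) / (5) = -2.720
Iteration 2:
  α = (-6 - (-1)·-2.720) / (5) = -1.744
  β = (-10 - (-3)·-1.744) / (5) = -3.046
Residual b − A·x = (-0.326, -0.002)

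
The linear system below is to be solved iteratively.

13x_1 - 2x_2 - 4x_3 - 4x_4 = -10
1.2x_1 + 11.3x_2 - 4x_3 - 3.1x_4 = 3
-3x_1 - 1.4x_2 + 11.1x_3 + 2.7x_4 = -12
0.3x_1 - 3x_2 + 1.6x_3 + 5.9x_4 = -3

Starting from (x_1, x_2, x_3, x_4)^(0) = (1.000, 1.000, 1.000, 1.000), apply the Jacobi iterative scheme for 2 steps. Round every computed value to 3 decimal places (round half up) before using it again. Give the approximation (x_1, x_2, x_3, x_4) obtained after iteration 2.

Iteration 1:
  x_1 = (-10 - (-2)·1.000 - (-4)·1.000 - (-4)·1.000) / (13) = 0.000
  x_2 = (3 - (1.2)·1.000 - (-4)·1.000 - (-3.1)·1.000) / (11.3) = 0.788
  x_3 = (-12 - (-3)·1.000 - (-1.4)·1.000 - (2.7)·1.000) / (11.1) = -0.928
  x_4 = (-3 - (0.3)·1.000 - (-3)·1.000 - (1.6)·1.000) / (5.9) = -0.322
Iteration 2:
  x_1 = (-10 - (-2)·0.788 - (-4)·-0.928 - (-4)·-0.322) / (13) = -1.033
  x_2 = (3 - (1.2)·0.000 - (-4)·-0.928 - (-3.1)·-0.322) / (11.3) = -0.151
  x_3 = (-12 - (-3)·0.000 - (-1.4)·0.788 - (2.7)·-0.322) / (11.1) = -0.903
  x_4 = (-3 - (0.3)·0.000 - (-3)·0.788 - (1.6)·-0.928) / (5.9) = 0.144

(-1.033, -0.151, -0.903, 0.144)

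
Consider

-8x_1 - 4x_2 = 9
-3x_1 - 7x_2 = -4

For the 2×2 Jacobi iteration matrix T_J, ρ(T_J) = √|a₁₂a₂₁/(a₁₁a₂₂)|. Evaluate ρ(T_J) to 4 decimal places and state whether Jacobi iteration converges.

0.4629

a₁₂a₂₁/(a₁₁a₂₂) = (-4)·(-3) / ((-8)·(-7)) = 0.214286
ρ = √|0.214286| = √0.214286 = 0.4629
ρ < 1, so Jacobi converges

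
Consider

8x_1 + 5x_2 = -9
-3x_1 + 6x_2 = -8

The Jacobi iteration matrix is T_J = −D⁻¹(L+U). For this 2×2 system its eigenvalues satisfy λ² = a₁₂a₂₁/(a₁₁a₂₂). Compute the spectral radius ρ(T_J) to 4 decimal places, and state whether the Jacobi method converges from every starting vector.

a₁₂a₂₁/(a₁₁a₂₂) = (5)·(-3) / ((8)·(6)) = -0.312500
ρ = √|-0.312500| = √0.312500 = 0.5590
ρ < 1, so Jacobi converges

0.5590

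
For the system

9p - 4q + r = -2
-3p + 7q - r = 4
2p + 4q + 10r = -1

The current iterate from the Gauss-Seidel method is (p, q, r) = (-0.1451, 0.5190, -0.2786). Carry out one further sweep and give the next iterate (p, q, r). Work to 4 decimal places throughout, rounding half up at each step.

(0.0394, 0.5485, -0.3273)

One sweep:
  p = (-2 - (-4)·0.5190 - (1)·-0.2786) / (9) = 0.0394
  q = (4 - (-3)·0.0394 - (-1)·-0.2786) / (7) = 0.5485
  r = (-1 - (2)·0.0394 - (4)·0.5485) / (10) = -0.3273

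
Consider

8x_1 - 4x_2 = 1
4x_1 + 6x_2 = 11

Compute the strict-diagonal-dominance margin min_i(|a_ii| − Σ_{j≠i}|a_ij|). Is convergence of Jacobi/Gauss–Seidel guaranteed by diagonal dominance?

row 1: |8| − (4) = 4
row 2: |6| − (4) = 2
minimum over rows = 2 → strictly diagonally dominant (convergence guaranteed)

2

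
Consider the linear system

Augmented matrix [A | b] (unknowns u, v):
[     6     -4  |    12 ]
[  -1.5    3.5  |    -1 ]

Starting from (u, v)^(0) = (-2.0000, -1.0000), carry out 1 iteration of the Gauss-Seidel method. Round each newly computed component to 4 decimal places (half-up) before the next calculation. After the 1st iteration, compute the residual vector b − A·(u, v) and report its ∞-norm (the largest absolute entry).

5.1430

Iteration 1:
  u = (12 - (-4)·-1.0000) / (6) = 1.3333
  v = (-1 - (-1.5)·1.3333) / (3.5) = 0.2857
Residual b − A·x = (5.1430, 0.0000); ∞-norm = 5.1430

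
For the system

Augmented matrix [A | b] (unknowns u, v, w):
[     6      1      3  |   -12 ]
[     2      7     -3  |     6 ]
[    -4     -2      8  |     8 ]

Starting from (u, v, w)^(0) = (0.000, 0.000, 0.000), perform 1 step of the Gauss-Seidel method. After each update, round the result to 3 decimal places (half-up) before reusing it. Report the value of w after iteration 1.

Iteration 1:
  u = (-12 - (1)·0.000 - (3)·0.000) / (6) = -2.000
  v = (6 - (2)·-2.000 - (-3)·0.000) / (7) = 1.429
  w = (8 - (-4)·-2.000 - (-2)·1.429) / (8) = 0.357

0.357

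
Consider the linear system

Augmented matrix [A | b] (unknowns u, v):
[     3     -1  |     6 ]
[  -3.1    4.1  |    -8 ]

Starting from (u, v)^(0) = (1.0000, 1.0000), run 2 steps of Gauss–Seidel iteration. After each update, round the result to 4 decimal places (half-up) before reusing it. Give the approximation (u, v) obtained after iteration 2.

(1.9377, -0.4861)

Iteration 1:
  u = (6 - (-1)·1.0000) / (3) = 2.3333
  v = (-8 - (-3.1)·2.3333) / (4.1) = -0.1870
Iteration 2:
  u = (6 - (-1)·-0.1870) / (3) = 1.9377
  v = (-8 - (-3.1)·1.9377) / (4.1) = -0.4861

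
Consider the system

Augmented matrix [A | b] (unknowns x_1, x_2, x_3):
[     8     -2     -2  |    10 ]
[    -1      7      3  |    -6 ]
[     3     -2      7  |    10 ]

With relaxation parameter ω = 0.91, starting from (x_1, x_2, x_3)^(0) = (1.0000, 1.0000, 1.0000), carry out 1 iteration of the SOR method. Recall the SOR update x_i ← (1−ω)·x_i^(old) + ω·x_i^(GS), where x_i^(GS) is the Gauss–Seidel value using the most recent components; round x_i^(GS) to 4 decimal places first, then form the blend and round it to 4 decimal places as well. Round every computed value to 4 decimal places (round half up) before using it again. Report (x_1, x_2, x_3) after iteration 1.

Iteration 1:
  x_1: GS value = (10 - (-2)·1.0000 - (-2)·1.0000) / (8) = 1.7500;  x_1 ← (1−ω)·1.0000 + ω·1.7500 = 1.6825
  x_2: GS value = (-6 - (-1)·1.6825 - (3)·1.0000) / (7) = -1.0454;  x_2 ← (1−ω)·1.0000 + ω·-1.0454 = -0.8613
  x_3: GS value = (10 - (3)·1.6825 - (-2)·-0.8613) / (7) = 0.4614;  x_3 ← (1−ω)·1.0000 + ω·0.4614 = 0.5099

(1.6825, -0.8613, 0.5099)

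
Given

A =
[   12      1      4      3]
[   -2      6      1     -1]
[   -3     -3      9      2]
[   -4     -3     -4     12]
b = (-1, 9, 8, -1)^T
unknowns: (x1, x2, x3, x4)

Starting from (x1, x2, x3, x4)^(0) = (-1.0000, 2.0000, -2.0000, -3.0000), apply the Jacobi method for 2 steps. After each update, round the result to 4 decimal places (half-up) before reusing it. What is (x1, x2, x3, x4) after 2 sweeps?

(-0.6505, 1.4769, 1.7407, 1.1852)

Iteration 1:
  x1 = (-1 - (1)·2.0000 - (4)·-2.0000 - (3)·-3.0000) / (12) = 1.1667
  x2 = (9 - (-2)·-1.0000 - (1)·-2.0000 - (-1)·-3.0000) / (6) = 1.0000
  x3 = (8 - (-3)·-1.0000 - (-3)·2.0000 - (2)·-3.0000) / (9) = 1.8889
  x4 = (-1 - (-4)·-1.0000 - (-3)·2.0000 - (-4)·-2.0000) / (12) = -0.5833
Iteration 2:
  x1 = (-1 - (1)·1.0000 - (4)·1.8889 - (3)·-0.5833) / (12) = -0.6505
  x2 = (9 - (-2)·1.1667 - (1)·1.8889 - (-1)·-0.5833) / (6) = 1.4769
  x3 = (8 - (-3)·1.1667 - (-3)·1.0000 - (2)·-0.5833) / (9) = 1.7407
  x4 = (-1 - (-4)·1.1667 - (-3)·1.0000 - (-4)·1.8889) / (12) = 1.1852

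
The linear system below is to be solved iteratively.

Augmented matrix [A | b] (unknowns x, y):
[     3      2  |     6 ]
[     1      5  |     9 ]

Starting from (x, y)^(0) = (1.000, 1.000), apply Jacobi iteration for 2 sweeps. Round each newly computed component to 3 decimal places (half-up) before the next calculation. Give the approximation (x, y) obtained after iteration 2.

Iteration 1:
  x = (6 - (2)·1.000) / (3) = 1.333
  y = (9 - (1)·1.000) / (5) = 1.600
Iteration 2:
  x = (6 - (2)·1.600) / (3) = 0.933
  y = (9 - (1)·1.333) / (5) = 1.533

(0.933, 1.533)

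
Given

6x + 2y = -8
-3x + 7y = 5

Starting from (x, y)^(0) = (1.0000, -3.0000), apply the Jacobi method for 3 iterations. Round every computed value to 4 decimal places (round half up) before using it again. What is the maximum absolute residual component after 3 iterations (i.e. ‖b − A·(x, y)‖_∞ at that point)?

Iteration 1:
  x = (-8 - (2)·-3.0000) / (6) = -0.3333
  y = (5 - (-3)·1.0000) / (7) = 1.1429
Iteration 2:
  x = (-8 - (2)·1.1429) / (6) = -1.7143
  y = (5 - (-3)·-0.3333) / (7) = 0.5714
Iteration 3:
  x = (-8 - (2)·0.5714) / (6) = -1.5238
  y = (5 - (-3)·-1.7143) / (7) = -0.0204
Residual b − A·x = (1.1836, 0.5714); ∞-norm = 1.1836

1.1836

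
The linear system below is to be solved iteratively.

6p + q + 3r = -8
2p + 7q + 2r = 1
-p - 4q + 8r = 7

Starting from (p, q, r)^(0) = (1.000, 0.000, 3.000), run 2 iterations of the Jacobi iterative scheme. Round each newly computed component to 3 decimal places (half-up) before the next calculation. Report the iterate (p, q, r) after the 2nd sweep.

Iteration 1:
  p = (-8 - (1)·0.000 - (3)·3.000) / (6) = -2.833
  q = (1 - (2)·1.000 - (2)·3.000) / (7) = -1.000
  r = (7 - (-1)·1.000 - (-4)·0.000) / (8) = 1.000
Iteration 2:
  p = (-8 - (1)·-1.000 - (3)·1.000) / (6) = -1.667
  q = (1 - (2)·-2.833 - (2)·1.000) / (7) = 0.667
  r = (7 - (-1)·-2.833 - (-4)·-1.000) / (8) = 0.021

(-1.667, 0.667, 0.021)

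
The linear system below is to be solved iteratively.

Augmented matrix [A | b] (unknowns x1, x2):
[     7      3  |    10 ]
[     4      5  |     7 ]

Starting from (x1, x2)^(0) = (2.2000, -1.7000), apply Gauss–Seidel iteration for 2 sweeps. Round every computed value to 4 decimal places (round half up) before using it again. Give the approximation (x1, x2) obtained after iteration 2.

(1.5682, 0.1454)

Iteration 1:
  x1 = (10 - (3)·-1.7000) / (7) = 2.1571
  x2 = (7 - (4)·2.1571) / (5) = -0.3257
Iteration 2:
  x1 = (10 - (3)·-0.3257) / (7) = 1.5682
  x2 = (7 - (4)·1.5682) / (5) = 0.1454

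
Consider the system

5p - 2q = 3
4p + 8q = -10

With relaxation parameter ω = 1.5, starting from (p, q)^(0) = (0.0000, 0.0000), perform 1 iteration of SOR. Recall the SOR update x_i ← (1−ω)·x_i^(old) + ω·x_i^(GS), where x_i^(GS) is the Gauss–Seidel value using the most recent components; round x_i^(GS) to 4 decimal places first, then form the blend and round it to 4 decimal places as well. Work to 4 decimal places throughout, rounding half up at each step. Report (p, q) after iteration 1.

Iteration 1:
  p: GS value = (3 - (-2)·0.0000) / (5) = 0.6000;  p ← (1−ω)·0.0000 + ω·0.6000 = 0.9000
  q: GS value = (-10 - (4)·0.9000) / (8) = -1.7000;  q ← (1−ω)·0.0000 + ω·-1.7000 = -2.5500

(0.9000, -2.5500)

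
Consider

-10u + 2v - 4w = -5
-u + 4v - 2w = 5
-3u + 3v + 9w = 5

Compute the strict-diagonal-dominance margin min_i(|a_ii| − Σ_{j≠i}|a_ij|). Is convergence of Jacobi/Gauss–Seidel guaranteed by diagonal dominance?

1

row 1: |-10| − (2+4) = 4
row 2: |4| − (1+2) = 1
row 3: |9| − (3+3) = 3
minimum over rows = 1 → strictly diagonally dominant (convergence guaranteed)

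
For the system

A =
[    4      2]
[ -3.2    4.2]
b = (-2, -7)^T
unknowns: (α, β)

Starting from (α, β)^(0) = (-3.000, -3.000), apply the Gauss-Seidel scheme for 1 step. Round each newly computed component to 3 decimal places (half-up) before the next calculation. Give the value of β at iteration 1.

-0.905

Iteration 1:
  α = (-2 - (2)·-3.000) / (4) = 1.000
  β = (-7 - (-3.2)·1.000) / (4.2) = -0.905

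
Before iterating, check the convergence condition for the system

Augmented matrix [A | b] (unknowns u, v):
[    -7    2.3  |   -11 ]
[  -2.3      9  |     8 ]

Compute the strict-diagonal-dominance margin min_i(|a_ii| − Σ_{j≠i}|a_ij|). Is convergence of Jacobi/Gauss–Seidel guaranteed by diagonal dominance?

4.7

row 1: |-7| − (2.3) = 4.7
row 2: |9| − (2.3) = 6.7
minimum over rows = 4.7 → strictly diagonally dominant (convergence guaranteed)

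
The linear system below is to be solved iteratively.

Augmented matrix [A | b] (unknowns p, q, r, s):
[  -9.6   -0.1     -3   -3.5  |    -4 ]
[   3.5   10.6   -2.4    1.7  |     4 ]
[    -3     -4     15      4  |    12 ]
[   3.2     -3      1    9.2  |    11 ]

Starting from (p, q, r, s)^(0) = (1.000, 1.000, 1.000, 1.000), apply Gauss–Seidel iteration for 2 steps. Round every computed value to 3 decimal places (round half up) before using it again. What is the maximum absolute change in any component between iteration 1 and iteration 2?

0.148

Iteration 1:
  p = (-4 - (-0.1)·1.000 - (-3)·1.000 - (-3.5)·1.000) / (-9.6) = -0.271
  q = (4 - (3.5)·-0.271 - (-2.4)·1.000 - (1.7)·1.000) / (10.6) = 0.533
  r = (12 - (-3)·-0.271 - (-4)·0.533 - (4)·1.000) / (15) = 0.621
  s = (11 - (3.2)·-0.271 - (-3)·0.533 - (1)·0.621) / (9.2) = 1.396
Iteration 2:
  p = (-4 - (-0.1)·0.533 - (-3)·0.621 - (-3.5)·1.396) / (-9.6) = -0.292
  q = (4 - (3.5)·-0.292 - (-2.4)·0.621 - (1.7)·1.396) / (10.6) = 0.390
  r = (12 - (-3)·-0.292 - (-4)·0.390 - (4)·1.396) / (15) = 0.473
  s = (11 - (3.2)·-0.292 - (-3)·0.390 - (1)·0.473) / (9.2) = 1.373
Change: (-0.021, -0.143, -0.148, -0.023) → max |·| = 0.148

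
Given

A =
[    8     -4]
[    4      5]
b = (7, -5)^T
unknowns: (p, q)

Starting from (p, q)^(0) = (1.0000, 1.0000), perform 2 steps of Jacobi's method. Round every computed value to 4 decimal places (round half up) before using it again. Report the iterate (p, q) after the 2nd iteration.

Iteration 1:
  p = (7 - (-4)·1.0000) / (8) = 1.3750
  q = (-5 - (4)·1.0000) / (5) = -1.8000
Iteration 2:
  p = (7 - (-4)·-1.8000) / (8) = -0.0250
  q = (-5 - (4)·1.3750) / (5) = -2.1000

(-0.0250, -2.1000)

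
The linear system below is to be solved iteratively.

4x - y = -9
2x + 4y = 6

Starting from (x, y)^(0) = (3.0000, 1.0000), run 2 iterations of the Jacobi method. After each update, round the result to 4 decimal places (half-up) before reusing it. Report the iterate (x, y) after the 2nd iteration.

(-2.2500, 2.5000)

Iteration 1:
  x = (-9 - (-1)·1.0000) / (4) = -2.0000
  y = (6 - (2)·3.0000) / (4) = 0.0000
Iteration 2:
  x = (-9 - (-1)·0.0000) / (4) = -2.2500
  y = (6 - (2)·-2.0000) / (4) = 2.5000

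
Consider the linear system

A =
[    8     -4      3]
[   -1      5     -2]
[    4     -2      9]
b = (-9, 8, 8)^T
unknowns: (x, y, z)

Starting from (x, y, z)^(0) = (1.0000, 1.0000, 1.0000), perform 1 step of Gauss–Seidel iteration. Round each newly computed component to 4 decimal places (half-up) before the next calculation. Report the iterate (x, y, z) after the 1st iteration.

(-1.0000, 1.8000, 1.7333)

Iteration 1:
  x = (-9 - (-4)·1.0000 - (3)·1.0000) / (8) = -1.0000
  y = (8 - (-1)·-1.0000 - (-2)·1.0000) / (5) = 1.8000
  z = (8 - (4)·-1.0000 - (-2)·1.8000) / (9) = 1.7333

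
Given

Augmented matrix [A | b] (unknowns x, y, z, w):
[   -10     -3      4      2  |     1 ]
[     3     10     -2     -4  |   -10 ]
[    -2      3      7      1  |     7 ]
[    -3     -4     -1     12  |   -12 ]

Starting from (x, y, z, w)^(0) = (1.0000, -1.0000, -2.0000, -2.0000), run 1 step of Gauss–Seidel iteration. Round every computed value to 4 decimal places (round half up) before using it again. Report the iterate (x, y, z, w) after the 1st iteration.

(-1.0000, -1.9000, 1.8143, -1.7321)

Iteration 1:
  x = (1 - (-3)·-1.0000 - (4)·-2.0000 - (2)·-2.0000) / (-10) = -1.0000
  y = (-10 - (3)·-1.0000 - (-2)·-2.0000 - (-4)·-2.0000) / (10) = -1.9000
  z = (7 - (-2)·-1.0000 - (3)·-1.9000 - (1)·-2.0000) / (7) = 1.8143
  w = (-12 - (-3)·-1.0000 - (-4)·-1.9000 - (-1)·1.8143) / (12) = -1.7321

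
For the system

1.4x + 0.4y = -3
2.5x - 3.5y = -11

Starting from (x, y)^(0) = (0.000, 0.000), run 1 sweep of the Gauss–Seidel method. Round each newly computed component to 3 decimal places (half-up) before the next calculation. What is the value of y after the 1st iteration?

1.612

Iteration 1:
  x = (-3 - (0.4)·0.000) / (1.4) = -2.143
  y = (-11 - (2.5)·-2.143) / (-3.5) = 1.612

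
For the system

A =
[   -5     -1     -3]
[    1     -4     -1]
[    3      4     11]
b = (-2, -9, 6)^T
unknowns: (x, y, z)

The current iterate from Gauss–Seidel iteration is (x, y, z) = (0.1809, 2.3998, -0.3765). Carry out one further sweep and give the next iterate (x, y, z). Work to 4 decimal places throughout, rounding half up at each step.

(0.1459, 2.3806, -0.3600)

One sweep:
  x = (-2 - (-1)·2.3998 - (-3)·-0.3765) / (-5) = 0.1459
  y = (-9 - (1)·0.1459 - (-1)·-0.3765) / (-4) = 2.3806
  z = (6 - (3)·0.1459 - (4)·2.3806) / (11) = -0.3600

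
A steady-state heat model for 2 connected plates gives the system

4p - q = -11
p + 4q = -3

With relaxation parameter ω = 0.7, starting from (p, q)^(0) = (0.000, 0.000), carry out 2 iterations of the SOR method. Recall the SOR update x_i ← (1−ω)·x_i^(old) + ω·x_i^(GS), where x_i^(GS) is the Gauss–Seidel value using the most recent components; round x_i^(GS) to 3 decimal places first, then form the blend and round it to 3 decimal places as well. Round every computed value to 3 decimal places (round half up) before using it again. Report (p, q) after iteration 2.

(-2.535, -0.138)

Iteration 1:
  p: GS value = (-11 - (-1)·0.000) / (4) = -2.750;  p ← (1−ω)·0.000 + ω·-2.750 = -1.925
  q: GS value = (-3 - (1)·-1.925) / (4) = -0.269;  q ← (1−ω)·0.000 + ω·-0.269 = -0.188
Iteration 2:
  p: GS value = (-11 - (-1)·-0.188) / (4) = -2.797;  p ← (1−ω)·-1.925 + ω·-2.797 = -2.535
  q: GS value = (-3 - (1)·-2.535) / (4) = -0.116;  q ← (1−ω)·-0.188 + ω·-0.116 = -0.138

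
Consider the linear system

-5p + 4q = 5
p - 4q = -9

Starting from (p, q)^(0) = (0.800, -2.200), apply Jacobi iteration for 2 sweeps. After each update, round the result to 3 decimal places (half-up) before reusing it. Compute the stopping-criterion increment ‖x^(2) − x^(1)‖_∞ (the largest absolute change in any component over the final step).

3.720

Iteration 1:
  p = (5 - (4)·-2.200) / (-5) = -2.760
  q = (-9 - (1)·0.800) / (-4) = 2.450
Iteration 2:
  p = (5 - (4)·2.450) / (-5) = 0.960
  q = (-9 - (1)·-2.760) / (-4) = 1.560
Change: (3.720, -0.890) → max |·| = 3.720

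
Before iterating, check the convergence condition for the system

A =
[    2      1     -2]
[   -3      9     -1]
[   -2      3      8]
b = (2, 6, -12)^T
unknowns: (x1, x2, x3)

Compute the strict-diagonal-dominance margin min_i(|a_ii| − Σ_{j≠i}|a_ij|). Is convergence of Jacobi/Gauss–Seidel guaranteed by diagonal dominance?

-1

row 1: |2| − (1+2) = -1
row 2: |9| − (3+1) = 5
row 3: |8| − (2+3) = 3
minimum over rows = -1 → not strictly diagonally dominant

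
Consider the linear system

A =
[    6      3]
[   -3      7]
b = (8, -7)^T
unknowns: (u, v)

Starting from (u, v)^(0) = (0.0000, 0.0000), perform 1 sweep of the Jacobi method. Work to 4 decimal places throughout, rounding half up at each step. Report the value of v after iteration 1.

-1.0000

Iteration 1:
  u = (8 - (3)·0.0000) / (6) = 1.3333
  v = (-7 - (-3)·0.0000) / (7) = -1.0000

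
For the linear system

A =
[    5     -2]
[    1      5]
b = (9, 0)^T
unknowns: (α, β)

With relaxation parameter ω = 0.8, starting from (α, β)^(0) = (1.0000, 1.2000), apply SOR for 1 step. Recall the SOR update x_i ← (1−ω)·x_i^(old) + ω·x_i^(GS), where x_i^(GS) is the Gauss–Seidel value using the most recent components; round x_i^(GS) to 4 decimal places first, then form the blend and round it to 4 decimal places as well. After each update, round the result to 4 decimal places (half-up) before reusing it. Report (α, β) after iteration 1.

Iteration 1:
  α: GS value = (9 - (-2)·1.2000) / (5) = 2.2800;  α ← (1−ω)·1.0000 + ω·2.2800 = 2.0240
  β: GS value = (0 - (1)·2.0240) / (5) = -0.4048;  β ← (1−ω)·1.2000 + ω·-0.4048 = -0.0838

(2.0240, -0.0838)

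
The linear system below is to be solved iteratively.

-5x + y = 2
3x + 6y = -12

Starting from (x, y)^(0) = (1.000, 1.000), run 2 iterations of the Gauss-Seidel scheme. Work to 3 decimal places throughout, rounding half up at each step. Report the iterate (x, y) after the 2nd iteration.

Iteration 1:
  x = (2 - (1)·1.000) / (-5) = -0.200
  y = (-12 - (3)·-0.200) / (6) = -1.900
Iteration 2:
  x = (2 - (1)·-1.900) / (-5) = -0.780
  y = (-12 - (3)·-0.780) / (6) = -1.610

(-0.780, -1.610)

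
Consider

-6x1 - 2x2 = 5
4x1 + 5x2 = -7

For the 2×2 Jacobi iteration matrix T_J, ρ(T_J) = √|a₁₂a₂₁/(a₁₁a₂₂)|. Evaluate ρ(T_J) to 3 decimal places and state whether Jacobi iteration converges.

a₁₂a₂₁/(a₁₁a₂₂) = (-2)·(4) / ((-6)·(5)) = 0.266667
ρ = √|0.266667| = √0.266667 = 0.516
ρ < 1, so Jacobi converges

0.516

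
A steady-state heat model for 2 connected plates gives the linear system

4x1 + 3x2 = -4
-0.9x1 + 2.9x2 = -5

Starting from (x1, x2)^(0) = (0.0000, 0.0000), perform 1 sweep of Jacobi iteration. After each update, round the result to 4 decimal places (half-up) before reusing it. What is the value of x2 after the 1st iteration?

Iteration 1:
  x1 = (-4 - (3)·0.0000) / (4) = -1.0000
  x2 = (-5 - (-0.9)·0.0000) / (2.9) = -1.7241

-1.7241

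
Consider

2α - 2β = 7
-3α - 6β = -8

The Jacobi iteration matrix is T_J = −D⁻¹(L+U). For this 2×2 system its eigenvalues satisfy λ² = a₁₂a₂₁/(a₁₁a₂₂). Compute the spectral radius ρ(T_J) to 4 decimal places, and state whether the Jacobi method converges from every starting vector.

a₁₂a₂₁/(a₁₁a₂₂) = (-2)·(-3) / ((2)·(-6)) = -0.500000
ρ = √|-0.500000| = √0.500000 = 0.7071
ρ < 1, so Jacobi converges

0.7071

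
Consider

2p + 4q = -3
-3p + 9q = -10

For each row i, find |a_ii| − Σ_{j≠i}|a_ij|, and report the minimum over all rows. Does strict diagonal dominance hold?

-2

row 1: |2| − (4) = -2
row 2: |9| − (3) = 6
minimum over rows = -2 → not strictly diagonally dominant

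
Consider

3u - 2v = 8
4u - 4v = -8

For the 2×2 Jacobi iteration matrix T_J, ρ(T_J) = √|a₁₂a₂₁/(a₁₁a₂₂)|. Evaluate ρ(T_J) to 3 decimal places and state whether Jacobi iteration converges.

a₁₂a₂₁/(a₁₁a₂₂) = (-2)·(4) / ((3)·(-4)) = 0.666667
ρ = √|0.666667| = √0.666667 = 0.816
ρ < 1, so Jacobi converges

0.816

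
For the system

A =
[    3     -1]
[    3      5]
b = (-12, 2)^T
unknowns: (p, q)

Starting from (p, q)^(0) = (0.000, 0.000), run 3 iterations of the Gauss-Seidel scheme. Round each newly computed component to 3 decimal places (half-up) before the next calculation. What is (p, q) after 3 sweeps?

Iteration 1:
  p = (-12 - (-1)·0.000) / (3) = -4.000
  q = (2 - (3)·-4.000) / (5) = 2.800
Iteration 2:
  p = (-12 - (-1)·2.800) / (3) = -3.067
  q = (2 - (3)·-3.067) / (5) = 2.240
Iteration 3:
  p = (-12 - (-1)·2.240) / (3) = -3.253
  q = (2 - (3)·-3.253) / (5) = 2.352

(-3.253, 2.352)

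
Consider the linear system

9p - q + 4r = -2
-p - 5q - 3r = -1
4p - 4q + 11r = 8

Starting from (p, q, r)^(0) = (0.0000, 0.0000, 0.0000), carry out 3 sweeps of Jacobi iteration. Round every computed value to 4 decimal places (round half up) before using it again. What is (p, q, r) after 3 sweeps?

(-0.6350, -0.2238, 0.8477)

Iteration 1:
  p = (-2 - (-1)·0.0000 - (4)·0.0000) / (9) = -0.2222
  q = (-1 - (-1)·0.0000 - (-3)·0.0000) / (-5) = 0.2000
  r = (8 - (4)·0.0000 - (-4)·0.0000) / (11) = 0.7273
Iteration 2:
  p = (-2 - (-1)·0.2000 - (4)·0.7273) / (9) = -0.5232
  q = (-1 - (-1)·-0.2222 - (-3)·0.7273) / (-5) = -0.1919
  r = (8 - (4)·-0.2222 - (-4)·0.2000) / (11) = 0.8808
Iteration 3:
  p = (-2 - (-1)·-0.1919 - (4)·0.8808) / (9) = -0.6350
  q = (-1 - (-1)·-0.5232 - (-3)·0.8808) / (-5) = -0.2238
  r = (8 - (4)·-0.5232 - (-4)·-0.1919) / (11) = 0.8477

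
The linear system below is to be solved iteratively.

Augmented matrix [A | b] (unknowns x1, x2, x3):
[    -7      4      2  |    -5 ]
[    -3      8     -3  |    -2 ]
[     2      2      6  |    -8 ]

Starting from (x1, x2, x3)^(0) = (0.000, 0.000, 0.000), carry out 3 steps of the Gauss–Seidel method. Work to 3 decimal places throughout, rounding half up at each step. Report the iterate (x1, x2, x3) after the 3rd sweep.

Iteration 1:
  x1 = (-5 - (4)·0.000 - (2)·0.000) / (-7) = 0.714
  x2 = (-2 - (-3)·0.714 - (-3)·0.000) / (8) = 0.018
  x3 = (-8 - (2)·0.714 - (2)·0.018) / (6) = -1.577
Iteration 2:
  x1 = (-5 - (4)·0.018 - (2)·-1.577) / (-7) = 0.274
  x2 = (-2 - (-3)·0.274 - (-3)·-1.577) / (8) = -0.739
  x3 = (-8 - (2)·0.274 - (2)·-0.739) / (6) = -1.178
Iteration 3:
  x1 = (-5 - (4)·-0.739 - (2)·-1.178) / (-7) = -0.045
  x2 = (-2 - (-3)·-0.045 - (-3)·-1.178) / (8) = -0.709
  x3 = (-8 - (2)·-0.045 - (2)·-0.709) / (6) = -1.082

(-0.045, -0.709, -1.082)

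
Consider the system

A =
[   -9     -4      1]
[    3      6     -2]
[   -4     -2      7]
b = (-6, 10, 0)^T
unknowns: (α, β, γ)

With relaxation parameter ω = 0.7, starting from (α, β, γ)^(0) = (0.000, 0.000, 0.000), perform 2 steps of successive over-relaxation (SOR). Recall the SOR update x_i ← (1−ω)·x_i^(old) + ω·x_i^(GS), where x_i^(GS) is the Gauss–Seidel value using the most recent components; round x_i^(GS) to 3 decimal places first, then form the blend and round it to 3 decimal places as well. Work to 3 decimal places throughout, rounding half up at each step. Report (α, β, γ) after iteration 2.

(0.325, 1.444, 0.535)

Iteration 1:
  α: GS value = (-6 - (-4)·0.000 - (1)·0.000) / (-9) = 0.667;  α ← (1−ω)·0.000 + ω·0.667 = 0.467
  β: GS value = (10 - (3)·0.467 - (-2)·0.000) / (6) = 1.433;  β ← (1−ω)·0.000 + ω·1.433 = 1.003
  γ: GS value = (0 - (-4)·0.467 - (-2)·1.003) / (7) = 0.553;  γ ← (1−ω)·0.000 + ω·0.553 = 0.387
Iteration 2:
  α: GS value = (-6 - (-4)·1.003 - (1)·0.387) / (-9) = 0.264;  α ← (1−ω)·0.467 + ω·0.264 = 0.325
  β: GS value = (10 - (3)·0.325 - (-2)·0.387) / (6) = 1.633;  β ← (1−ω)·1.003 + ω·1.633 = 1.444
  γ: GS value = (0 - (-4)·0.325 - (-2)·1.444) / (7) = 0.598;  γ ← (1−ω)·0.387 + ω·0.598 = 0.535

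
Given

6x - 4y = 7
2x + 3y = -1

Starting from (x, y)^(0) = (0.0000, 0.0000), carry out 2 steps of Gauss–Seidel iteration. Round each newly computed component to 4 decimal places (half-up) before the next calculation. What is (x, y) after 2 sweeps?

(0.4259, -0.6173)

Iteration 1:
  x = (7 - (-4)·0.0000) / (6) = 1.1667
  y = (-1 - (2)·1.1667) / (3) = -1.1111
Iteration 2:
  x = (7 - (-4)·-1.1111) / (6) = 0.4259
  y = (-1 - (2)·0.4259) / (3) = -0.6173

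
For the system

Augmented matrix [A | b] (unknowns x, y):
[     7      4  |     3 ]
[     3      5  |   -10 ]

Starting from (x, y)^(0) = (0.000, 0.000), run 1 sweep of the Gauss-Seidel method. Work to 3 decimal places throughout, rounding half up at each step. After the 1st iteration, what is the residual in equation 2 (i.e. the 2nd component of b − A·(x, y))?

Iteration 1:
  x = (3 - (4)·0.000) / (7) = 0.429
  y = (-10 - (3)·0.429) / (5) = -2.257
Residual b − A·x = (9.025, -0.002)

-0.002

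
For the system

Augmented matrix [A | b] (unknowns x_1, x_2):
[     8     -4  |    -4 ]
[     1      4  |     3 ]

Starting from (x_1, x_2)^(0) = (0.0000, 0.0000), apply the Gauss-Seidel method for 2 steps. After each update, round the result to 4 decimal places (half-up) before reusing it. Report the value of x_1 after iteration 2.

-0.0625

Iteration 1:
  x_1 = (-4 - (-4)·0.0000) / (8) = -0.5000
  x_2 = (3 - (1)·-0.5000) / (4) = 0.8750
Iteration 2:
  x_1 = (-4 - (-4)·0.8750) / (8) = -0.0625
  x_2 = (3 - (1)·-0.0625) / (4) = 0.7656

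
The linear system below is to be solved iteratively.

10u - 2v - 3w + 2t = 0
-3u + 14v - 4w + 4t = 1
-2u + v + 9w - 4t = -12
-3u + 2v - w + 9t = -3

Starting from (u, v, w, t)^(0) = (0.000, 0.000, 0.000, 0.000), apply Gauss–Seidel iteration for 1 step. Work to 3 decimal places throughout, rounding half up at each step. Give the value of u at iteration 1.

Iteration 1:
  u = (0 - (-2)·0.000 - (-3)·0.000 - (2)·0.000) / (10) = 0.000
  v = (1 - (-3)·0.000 - (-4)·0.000 - (4)·0.000) / (14) = 0.071
  w = (-12 - (-2)·0.000 - (1)·0.071 - (-4)·0.000) / (9) = -1.341
  t = (-3 - (-3)·0.000 - (2)·0.071 - (-1)·-1.341) / (9) = -0.498

0.000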